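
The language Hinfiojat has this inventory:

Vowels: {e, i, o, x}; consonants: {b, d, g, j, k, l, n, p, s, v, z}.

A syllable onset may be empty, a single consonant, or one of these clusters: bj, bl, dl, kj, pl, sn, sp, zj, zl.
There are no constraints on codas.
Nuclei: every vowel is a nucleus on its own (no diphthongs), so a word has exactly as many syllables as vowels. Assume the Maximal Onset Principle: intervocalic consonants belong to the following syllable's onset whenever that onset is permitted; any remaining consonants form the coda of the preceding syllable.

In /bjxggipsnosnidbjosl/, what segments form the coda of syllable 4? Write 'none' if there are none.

d

The vowels are x, i, o, i, o — 5 nuclei, so 5 syllables.
V1 /x/ – V2 /i/: /gg/ — longest licit onset from the right is /g/, leaving /g/ as coda.
V2 /i/ – V3 /o/: cluster /psn/ — the longest permitted-onset suffix is /sn/; onset = /sn/, preceding coda = /p/.
V3 /o/ – V4 /i/: /sn/ — entire cluster is a permitted onset → onset /sn/, coda ∅.
V4 /i/ – V5 /o/: /dbj/ — longest licit onset from the right is /bj/, leaving /d/ as coda.
Result: bjxg.gip.sno.snid.bjosl.
Syllable 4 is /snid/: onset /sn/, nucleus /i/, coda /d/.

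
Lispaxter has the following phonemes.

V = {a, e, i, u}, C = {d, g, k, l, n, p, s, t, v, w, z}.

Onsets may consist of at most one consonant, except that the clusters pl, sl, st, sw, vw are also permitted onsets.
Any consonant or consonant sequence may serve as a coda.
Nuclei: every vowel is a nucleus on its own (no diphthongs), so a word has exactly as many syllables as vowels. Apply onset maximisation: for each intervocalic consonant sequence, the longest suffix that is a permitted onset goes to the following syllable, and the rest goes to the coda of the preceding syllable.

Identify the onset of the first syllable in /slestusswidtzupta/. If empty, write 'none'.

sl

Vowels present: e, u, i, u, a; each is a nucleus, giving 5 syllables.
σ1/σ2 boundary: /st/ is a licit onset in full, so it all attaches to the next syllable.
σ2/σ3 boundary: /ssw/ splits as /s/ + /sw/ (/sw/ is the longest suffix that is a licit onset).
σ3/σ4 boundary: /dtz/ — longest licit onset from the right is /z/, leaving /dt/ as coda.
σ4/σ5 boundary: /pt/ — longest licit onset from the right is /t/, leaving /p/ as coda.
So the parse is sle.stus.swidt.zup.ta.
Syllable 1 is /sle/: onset /sl/, nucleus /e/, coda ∅.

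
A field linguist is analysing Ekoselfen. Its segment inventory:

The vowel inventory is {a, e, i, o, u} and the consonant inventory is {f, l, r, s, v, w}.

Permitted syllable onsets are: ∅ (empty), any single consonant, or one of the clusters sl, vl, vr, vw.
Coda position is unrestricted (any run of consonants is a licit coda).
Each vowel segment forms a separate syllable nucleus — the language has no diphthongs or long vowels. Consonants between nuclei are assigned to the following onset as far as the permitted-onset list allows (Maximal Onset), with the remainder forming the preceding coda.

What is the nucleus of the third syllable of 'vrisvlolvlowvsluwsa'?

Vowels present: i, o, o, u, a; each is a nucleus, giving 5 syllables.
The third nucleus (vowel 3 from the left) is /o/.

o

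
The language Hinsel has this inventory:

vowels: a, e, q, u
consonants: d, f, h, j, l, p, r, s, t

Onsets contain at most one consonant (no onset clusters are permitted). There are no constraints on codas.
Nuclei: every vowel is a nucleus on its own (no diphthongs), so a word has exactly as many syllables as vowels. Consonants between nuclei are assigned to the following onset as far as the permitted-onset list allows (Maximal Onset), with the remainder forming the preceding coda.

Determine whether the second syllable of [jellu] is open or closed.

open

Nuclei (vowels): e, u → 2 syllables.
V1 /e/ – V2 /u/: cluster /ll/ — the longest permitted-onset suffix is /l/; onset = /l/, preceding coda = /l/.
Result: jel.lu.
Syllable 2 is /lu/; it ends in its nucleus with no coda, so it is open.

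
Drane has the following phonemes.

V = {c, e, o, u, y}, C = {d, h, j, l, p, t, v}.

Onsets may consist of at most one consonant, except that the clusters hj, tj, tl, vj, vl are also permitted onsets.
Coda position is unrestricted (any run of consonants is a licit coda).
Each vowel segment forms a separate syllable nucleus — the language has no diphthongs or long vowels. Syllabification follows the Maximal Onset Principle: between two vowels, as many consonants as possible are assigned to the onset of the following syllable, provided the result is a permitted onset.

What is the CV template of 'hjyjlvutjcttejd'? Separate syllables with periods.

CCVCC.CV.CCVC.CVCC

Vowels present: y, u, c, e; each is a nucleus, giving 4 syllables.
V1 /y/ – V2 /u/: /jlv/ — longest licit onset from the right is /v/, leaving /jl/ as coda.
V2 /u/ – V3 /c/: /tj/ is a licit onset in full, so it all attaches to the next syllable.
V3 /c/ – V4 /e/: /tt/; trying suffixes from longest down, /t/ is the first permitted one, so coda /t/ | onset /t/.
Result: hjyjl.vu.tjct.tejd.
Mapping each syllable to C/V: /hjyjl/ → CCVCC, /vu/ → CV, /tjct/ → CCVC, /tejd/ → CVCC.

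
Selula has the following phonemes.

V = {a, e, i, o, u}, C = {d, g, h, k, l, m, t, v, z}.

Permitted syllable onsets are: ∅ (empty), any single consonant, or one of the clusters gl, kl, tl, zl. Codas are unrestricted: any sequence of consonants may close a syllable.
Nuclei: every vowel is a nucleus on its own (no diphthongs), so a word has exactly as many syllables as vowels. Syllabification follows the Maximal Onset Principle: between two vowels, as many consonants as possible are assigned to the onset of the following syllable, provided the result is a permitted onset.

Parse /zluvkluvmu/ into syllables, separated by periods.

zluv.kluv.mu

Vowels present: u, u, u; each is a nucleus, giving 3 syllables.
σ1/σ2 boundary: /vkl/ splits as /v/ + /kl/ (/kl/ is the longest suffix that is a licit onset).
σ2/σ3 boundary: cluster /vm/ — the longest permitted-onset suffix is /m/; onset = /m/, preceding coda = /v/.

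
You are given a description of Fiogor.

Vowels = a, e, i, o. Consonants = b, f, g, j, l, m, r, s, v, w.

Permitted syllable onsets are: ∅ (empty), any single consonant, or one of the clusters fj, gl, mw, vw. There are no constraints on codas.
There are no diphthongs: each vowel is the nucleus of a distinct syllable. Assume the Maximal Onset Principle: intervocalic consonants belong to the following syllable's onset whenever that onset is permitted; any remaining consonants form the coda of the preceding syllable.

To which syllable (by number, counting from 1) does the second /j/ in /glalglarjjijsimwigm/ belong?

3

Vowels present: a, a, i, i, i; each is a nucleus, giving 5 syllables.
σ1/σ2 boundary: /lgl/; trying suffixes from longest down, /gl/ is the first permitted one, so coda /l/ | onset /gl/.
σ2/σ3 boundary: /rjj/ splits as /rj/ + /j/ (/j/ is the longest suffix that is a licit onset).
σ3/σ4 boundary: cluster /js/ — the longest permitted-onset suffix is /s/; onset = /s/, preceding coda = /j/.
σ4/σ5 boundary: /mw/ is a licit onset in full, so it all attaches to the next syllable.
Result: glal.glarj.jij.si.mwigm.
The second /j/ is in the onset of syllable 3 (/jij/).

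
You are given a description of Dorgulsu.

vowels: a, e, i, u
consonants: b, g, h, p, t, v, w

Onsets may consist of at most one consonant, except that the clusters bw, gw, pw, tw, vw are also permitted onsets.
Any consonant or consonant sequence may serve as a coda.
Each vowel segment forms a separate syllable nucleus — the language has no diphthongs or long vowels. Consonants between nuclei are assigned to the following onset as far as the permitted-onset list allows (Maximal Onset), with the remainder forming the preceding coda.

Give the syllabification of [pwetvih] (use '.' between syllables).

pwet.vih

The vowels are e, i — 2 nuclei, so 2 syllables.
Between /e/ (V1) and /i/ (V2): /tv/ splits as /t/ + /v/ (/v/ is the longest suffix that is a licit onset).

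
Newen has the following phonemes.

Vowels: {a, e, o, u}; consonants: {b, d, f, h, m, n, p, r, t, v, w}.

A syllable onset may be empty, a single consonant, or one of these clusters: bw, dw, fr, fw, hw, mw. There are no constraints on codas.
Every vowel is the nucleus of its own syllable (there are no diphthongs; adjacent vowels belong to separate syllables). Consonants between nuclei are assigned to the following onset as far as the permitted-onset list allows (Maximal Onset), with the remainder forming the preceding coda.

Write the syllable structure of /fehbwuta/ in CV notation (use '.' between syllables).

Vowels present: e, u, a; each is a nucleus, giving 3 syllables.
V1 /e/ – V2 /u/: /hbw/; trying suffixes from longest down, /bw/ is the first permitted one, so coda /h/ | onset /bw/.
V2 /u/ – V3 /a/: just /t/ — single C goes to the following onset.
Syllabification: feh.bwu.ta.
Mapping each syllable to C/V: /feh/ → CVC, /bwu/ → CCV, /ta/ → CV.

CVC.CCV.CV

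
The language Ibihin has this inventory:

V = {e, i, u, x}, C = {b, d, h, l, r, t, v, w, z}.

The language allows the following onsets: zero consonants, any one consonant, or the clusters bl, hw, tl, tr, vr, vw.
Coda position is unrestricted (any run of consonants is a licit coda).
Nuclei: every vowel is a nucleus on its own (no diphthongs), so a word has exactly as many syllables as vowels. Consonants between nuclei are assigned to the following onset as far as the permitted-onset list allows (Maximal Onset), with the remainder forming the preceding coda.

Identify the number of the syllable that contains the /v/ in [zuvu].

2

Vowels present: u, u; each is a nucleus, giving 2 syllables.
Between /u/ (V1) and /u/ (V2): /v/ is a single consonant, so it becomes the next onset.
Syllabification: zu.vu.
The /v/ is in the onset of syllable 2 (/vu/).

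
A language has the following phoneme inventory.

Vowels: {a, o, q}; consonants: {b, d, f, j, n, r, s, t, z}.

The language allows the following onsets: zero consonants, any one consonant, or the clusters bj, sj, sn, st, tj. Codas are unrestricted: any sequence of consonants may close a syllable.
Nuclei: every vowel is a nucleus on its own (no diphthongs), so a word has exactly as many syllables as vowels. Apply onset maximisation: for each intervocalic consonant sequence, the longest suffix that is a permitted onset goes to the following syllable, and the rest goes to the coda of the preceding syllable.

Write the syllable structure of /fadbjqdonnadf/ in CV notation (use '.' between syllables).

The vowels are a, q, o, a — 4 nuclei, so 4 syllables.
Between /a/ (V1) and /q/ (V2): /dbj/ — longest licit onset from the right is /bj/, leaving /d/ as coda.
Between /q/ (V2) and /o/ (V3): just /d/ — single C goes to the following onset.
Between /o/ (V3) and /a/ (V4): /nn/; trying suffixes from longest down, /n/ is the first permitted one, so coda /n/ | onset /n/.
Result: fad.bjq.don.nadf.
Mapping each syllable to C/V: /fad/ → CVC, /bjq/ → CCV, /don/ → CVC, /nadf/ → CVCC.

CVC.CCV.CVC.CVCC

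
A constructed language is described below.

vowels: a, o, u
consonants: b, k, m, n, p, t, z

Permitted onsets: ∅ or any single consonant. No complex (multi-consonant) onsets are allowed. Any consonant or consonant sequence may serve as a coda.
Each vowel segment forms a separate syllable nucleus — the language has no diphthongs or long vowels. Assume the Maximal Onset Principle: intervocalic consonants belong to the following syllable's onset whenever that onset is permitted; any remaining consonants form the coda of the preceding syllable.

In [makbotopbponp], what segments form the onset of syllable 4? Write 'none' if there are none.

The vowels are a, o, o, o — 4 nuclei, so 4 syllables.
V1 /a/ – V2 /o/: /kb/; trying suffixes from longest down, /b/ is the first permitted one, so coda /k/ | onset /b/.
V2 /o/ – V3 /o/: /t/ is a single consonant, so it becomes the next onset.
V3 /o/ – V4 /o/: /pbp/ splits as /pb/ + /p/ (/p/ is the longest suffix that is a licit onset).
Result: mak.bo.topb.ponp.
Syllable 4 is /ponp/: onset /p/, nucleus /o/, coda /np/.

p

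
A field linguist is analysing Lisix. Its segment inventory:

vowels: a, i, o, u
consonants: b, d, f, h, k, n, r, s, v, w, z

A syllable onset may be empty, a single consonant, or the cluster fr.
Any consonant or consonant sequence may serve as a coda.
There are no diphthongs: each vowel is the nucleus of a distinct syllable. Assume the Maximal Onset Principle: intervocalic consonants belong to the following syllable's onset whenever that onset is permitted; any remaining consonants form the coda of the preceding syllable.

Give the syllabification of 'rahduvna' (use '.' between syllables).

Vowels present: a, u, a; each is a nucleus, giving 3 syllables.
Between /a/ (V1) and /u/ (V2): cluster /hd/ — the longest permitted-onset suffix is /d/; onset = /d/, preceding coda = /h/.
Between /u/ (V2) and /a/ (V3): /vn/; trying suffixes from longest down, /n/ is the first permitted one, so coda /v/ | onset /n/.

rah.duv.na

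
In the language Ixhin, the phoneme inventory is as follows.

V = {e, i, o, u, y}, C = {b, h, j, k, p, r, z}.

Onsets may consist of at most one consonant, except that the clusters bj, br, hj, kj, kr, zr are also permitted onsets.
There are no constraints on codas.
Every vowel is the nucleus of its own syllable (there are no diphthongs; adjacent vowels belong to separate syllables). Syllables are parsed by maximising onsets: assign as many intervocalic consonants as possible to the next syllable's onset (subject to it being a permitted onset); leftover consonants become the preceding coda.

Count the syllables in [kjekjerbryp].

Nuclei (vowels): e, e, y → 3 syllables.

3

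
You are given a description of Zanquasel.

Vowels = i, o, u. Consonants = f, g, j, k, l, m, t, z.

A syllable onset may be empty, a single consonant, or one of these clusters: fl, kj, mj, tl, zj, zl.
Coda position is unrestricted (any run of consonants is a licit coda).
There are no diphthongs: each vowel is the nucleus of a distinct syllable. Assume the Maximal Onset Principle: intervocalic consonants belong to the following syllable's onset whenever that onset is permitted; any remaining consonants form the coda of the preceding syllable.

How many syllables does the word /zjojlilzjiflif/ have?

The vowels are o, i, i, i — 4 nuclei, so 4 syllables.

4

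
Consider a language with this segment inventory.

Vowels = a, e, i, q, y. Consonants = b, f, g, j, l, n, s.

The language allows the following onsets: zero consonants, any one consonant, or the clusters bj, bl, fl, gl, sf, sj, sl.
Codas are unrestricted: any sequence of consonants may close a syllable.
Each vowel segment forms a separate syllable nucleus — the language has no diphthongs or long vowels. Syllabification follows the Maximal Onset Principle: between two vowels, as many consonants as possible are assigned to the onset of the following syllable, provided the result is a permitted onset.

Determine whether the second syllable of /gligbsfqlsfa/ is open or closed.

closed

Vowels present: i, q, a; each is a nucleus, giving 3 syllables.
Between /i/ (V1) and /q/ (V2): cluster /gbsf/ — the longest permitted-onset suffix is /sf/; onset = /sf/, preceding coda = /gb/.
Between /q/ (V2) and /a/ (V3): /lsf/ — longest licit onset from the right is /sf/, leaving /l/ as coda.
Syllabification: gligb.sfql.sfa.
Syllable 2 is /sfql/ with coda /l/, so it is closed.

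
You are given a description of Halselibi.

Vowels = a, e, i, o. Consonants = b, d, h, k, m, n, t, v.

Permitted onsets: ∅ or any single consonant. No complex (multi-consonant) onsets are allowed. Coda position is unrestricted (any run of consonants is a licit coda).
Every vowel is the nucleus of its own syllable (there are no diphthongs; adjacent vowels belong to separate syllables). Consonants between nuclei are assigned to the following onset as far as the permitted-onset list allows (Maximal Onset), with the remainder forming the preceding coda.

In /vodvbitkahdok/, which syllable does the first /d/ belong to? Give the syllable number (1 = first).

1

Nuclei (vowels): o, i, a, o → 4 syllables.
Between /o/ (V1) and /i/ (V2): /dvb/; trying suffixes from longest down, /b/ is the first permitted one, so coda /dv/ | onset /b/.
Between /i/ (V2) and /a/ (V3): /tk/; trying suffixes from longest down, /k/ is the first permitted one, so coda /t/ | onset /k/.
Between /a/ (V3) and /o/ (V4): cluster /hd/ — the longest permitted-onset suffix is /d/; onset = /d/, preceding coda = /h/.
Result: vodv.bit.kah.dok.
The first /d/ is in the coda of syllable 1 (/vodv/).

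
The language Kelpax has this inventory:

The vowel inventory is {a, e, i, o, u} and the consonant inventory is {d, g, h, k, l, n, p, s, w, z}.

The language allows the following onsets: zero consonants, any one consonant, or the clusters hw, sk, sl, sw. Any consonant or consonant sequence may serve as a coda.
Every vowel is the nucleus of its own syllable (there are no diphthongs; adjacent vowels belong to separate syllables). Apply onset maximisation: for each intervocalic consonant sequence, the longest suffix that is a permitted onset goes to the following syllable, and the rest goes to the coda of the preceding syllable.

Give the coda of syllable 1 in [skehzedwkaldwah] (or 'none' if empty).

h

Vowels present: e, e, a, a; each is a nucleus, giving 4 syllables.
/e…e/ gap (V1→V2): /hz/ splits as /h/ + /z/ (/z/ is the longest suffix that is a licit onset).
/e…a/ gap (V2→V3): cluster /dwk/ — the longest permitted-onset suffix is /k/; onset = /k/, preceding coda = /dw/.
/a…a/ gap (V3→V4): /ldw/; trying suffixes from longest down, /w/ is the first permitted one, so coda /ld/ | onset /w/.
Syllabification: skeh.zedw.kald.wah.
Syllable 1 is /skeh/: onset /sk/, nucleus /e/, coda /h/.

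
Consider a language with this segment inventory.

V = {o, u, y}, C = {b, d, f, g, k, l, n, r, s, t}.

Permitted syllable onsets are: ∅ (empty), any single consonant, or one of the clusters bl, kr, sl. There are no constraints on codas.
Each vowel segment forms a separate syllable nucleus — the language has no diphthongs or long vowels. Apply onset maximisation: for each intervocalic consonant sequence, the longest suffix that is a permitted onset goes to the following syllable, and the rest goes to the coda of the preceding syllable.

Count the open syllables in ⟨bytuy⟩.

Vowels present: y, u, y; each is a nucleus, giving 3 syllables.
V1 /y/ – V2 /u/: just /t/ — single C goes to the following onset.
V2 /u/ – V3 /y/: nothing intervenes; syllable break is V.V.
Putting it together: by.tu.y.
Classifying each syllable: /by/ (open), /tu/ (open), /y/ (open).
Open syllables: 3.

3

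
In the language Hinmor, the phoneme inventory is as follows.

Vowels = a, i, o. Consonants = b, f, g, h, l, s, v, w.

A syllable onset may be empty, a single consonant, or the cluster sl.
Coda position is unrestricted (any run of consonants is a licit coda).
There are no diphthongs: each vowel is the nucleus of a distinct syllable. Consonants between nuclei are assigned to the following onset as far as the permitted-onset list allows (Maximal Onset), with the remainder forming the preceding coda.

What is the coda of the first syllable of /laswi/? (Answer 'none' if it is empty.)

The vowels are a, i — 2 nuclei, so 2 syllables.
V1 /a/ – V2 /i/: /sw/ — longest licit onset from the right is /w/, leaving /s/ as coda.
Result: las.wi.
Syllable 1 is /las/: onset /l/, nucleus /a/, coda /s/.

s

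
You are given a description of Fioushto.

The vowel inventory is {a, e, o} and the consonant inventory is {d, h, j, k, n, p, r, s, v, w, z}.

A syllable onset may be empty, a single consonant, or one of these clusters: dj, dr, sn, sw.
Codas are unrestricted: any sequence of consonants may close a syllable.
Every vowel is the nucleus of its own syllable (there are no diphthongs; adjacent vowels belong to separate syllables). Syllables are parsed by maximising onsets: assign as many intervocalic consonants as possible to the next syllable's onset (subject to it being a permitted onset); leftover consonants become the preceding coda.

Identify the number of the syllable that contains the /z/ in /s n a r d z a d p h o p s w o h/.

Nuclei (vowels): a, a, o, o → 4 syllables.
Between /a/ (V1) and /a/ (V2): /rdz/; trying suffixes from longest down, /z/ is the first permitted one, so coda /rd/ | onset /z/.
Between /a/ (V2) and /o/ (V3): cluster /dph/ — the longest permitted-onset suffix is /h/; onset = /h/, preceding coda = /dp/.
Between /o/ (V3) and /o/ (V4): cluster /psw/ — the longest permitted-onset suffix is /sw/; onset = /sw/, preceding coda = /p/.
So the parse is snard.zadp.hop.swoh.
The /z/ is in the onset of syllable 2 (/zadp/).

2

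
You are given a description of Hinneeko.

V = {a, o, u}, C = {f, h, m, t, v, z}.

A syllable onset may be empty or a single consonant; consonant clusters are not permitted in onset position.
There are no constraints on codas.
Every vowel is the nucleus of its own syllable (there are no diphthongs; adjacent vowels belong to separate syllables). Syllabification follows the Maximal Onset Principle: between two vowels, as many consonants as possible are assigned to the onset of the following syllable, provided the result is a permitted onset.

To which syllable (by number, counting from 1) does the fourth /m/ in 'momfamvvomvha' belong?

Nuclei (vowels): o, a, o, a → 4 syllables.
V1 /o/ – V2 /a/: /mf/ — longest licit onset from the right is /f/, leaving /m/ as coda.
V2 /a/ – V3 /o/: /mvv/ — longest licit onset from the right is /v/, leaving /mv/ as coda.
V3 /o/ – V4 /a/: /mvh/ — longest licit onset from the right is /h/, leaving /mv/ as coda.
So the parse is mom.famv.vomv.ha.
The fourth /m/ is in the coda of syllable 3 (/vomv/).

3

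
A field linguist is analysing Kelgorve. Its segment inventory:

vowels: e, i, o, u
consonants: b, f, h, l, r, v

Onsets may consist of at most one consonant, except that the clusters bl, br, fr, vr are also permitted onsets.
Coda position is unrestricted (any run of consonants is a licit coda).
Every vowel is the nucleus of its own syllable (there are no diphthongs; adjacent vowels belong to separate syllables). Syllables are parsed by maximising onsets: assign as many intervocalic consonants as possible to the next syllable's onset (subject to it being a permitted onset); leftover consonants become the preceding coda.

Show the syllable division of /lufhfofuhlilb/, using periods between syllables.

The vowels are u, o, u, i — 4 nuclei, so 4 syllables.
Between /u/ (V1) and /o/ (V2): /fhf/; trying suffixes from longest down, /f/ is the first permitted one, so coda /fh/ | onset /f/.
Between /o/ (V2) and /u/ (V3): /f/ is a single consonant, so it becomes the next onset.
Between /u/ (V3) and /i/ (V4): /hl/; trying suffixes from longest down, /l/ is the first permitted one, so coda /h/ | onset /l/.

lufh.fo.fuh.lilb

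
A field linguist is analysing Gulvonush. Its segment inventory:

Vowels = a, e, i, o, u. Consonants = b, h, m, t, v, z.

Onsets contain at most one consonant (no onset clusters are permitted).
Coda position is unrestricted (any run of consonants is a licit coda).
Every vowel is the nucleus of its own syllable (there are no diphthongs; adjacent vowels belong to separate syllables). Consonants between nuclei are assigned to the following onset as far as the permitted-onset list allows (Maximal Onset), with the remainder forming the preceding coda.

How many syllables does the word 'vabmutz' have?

2

Nuclei (vowels): a, u → 2 syllables.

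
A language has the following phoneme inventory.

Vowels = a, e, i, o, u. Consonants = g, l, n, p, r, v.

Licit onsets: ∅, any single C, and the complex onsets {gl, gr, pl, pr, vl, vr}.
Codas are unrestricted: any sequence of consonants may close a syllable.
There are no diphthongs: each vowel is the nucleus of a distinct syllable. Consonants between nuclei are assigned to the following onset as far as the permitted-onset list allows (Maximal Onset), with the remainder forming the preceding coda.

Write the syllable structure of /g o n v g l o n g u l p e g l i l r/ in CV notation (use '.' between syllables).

CVCC.CCVC.CVC.CV.CCVCC

Nuclei (vowels): o, o, u, e, i → 5 syllables.
V1 /o/ – V2 /o/: /nvgl/ splits as /nv/ + /gl/ (/gl/ is the longest suffix that is a licit onset).
V2 /o/ – V3 /u/: /ng/ splits as /n/ + /g/ (/g/ is the longest suffix that is a licit onset).
V3 /u/ – V4 /e/: /lp/ splits as /l/ + /p/ (/p/ is the longest suffix that is a licit onset).
V4 /e/ – V5 /i/: /gl/ — entire cluster is a permitted onset → onset /gl/, coda ∅.
Putting it together: gonv.glon.gul.pe.glilr.
Mapping each syllable to C/V: /gonv/ → CVCC, /glon/ → CCVC, /gul/ → CVC, /pe/ → CV, /glilr/ → CCVCC.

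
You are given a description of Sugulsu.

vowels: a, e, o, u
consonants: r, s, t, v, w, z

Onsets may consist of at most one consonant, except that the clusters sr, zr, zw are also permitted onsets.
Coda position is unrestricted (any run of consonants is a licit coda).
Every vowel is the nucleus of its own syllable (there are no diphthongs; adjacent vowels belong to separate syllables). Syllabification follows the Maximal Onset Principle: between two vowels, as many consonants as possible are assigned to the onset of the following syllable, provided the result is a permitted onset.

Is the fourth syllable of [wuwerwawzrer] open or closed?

The vowels are u, e, a, e — 4 nuclei, so 4 syllables.
Between /u/ (V1) and /e/ (V2): just /w/ — single C goes to the following onset.
Between /e/ (V2) and /a/ (V3): /rw/; trying suffixes from longest down, /w/ is the first permitted one, so coda /r/ | onset /w/.
Between /a/ (V3) and /e/ (V4): /wzr/ splits as /w/ + /zr/ (/zr/ is the longest suffix that is a licit onset).
Putting it together: wu.wer.waw.zrer.
Syllable 4 is /zrer/ with coda /r/, so it is closed.

closed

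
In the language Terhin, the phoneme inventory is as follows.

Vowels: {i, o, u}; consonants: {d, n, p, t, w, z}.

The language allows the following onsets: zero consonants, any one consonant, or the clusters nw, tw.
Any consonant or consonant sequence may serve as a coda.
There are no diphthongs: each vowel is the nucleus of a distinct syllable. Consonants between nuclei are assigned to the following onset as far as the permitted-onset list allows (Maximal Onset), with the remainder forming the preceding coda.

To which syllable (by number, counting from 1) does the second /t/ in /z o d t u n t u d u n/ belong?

The vowels are o, u, u, u — 4 nuclei, so 4 syllables.
/o…u/ gap (V1→V2): /dt/; trying suffixes from longest down, /t/ is the first permitted one, so coda /d/ | onset /t/.
/u…u/ gap (V2→V3): /nt/ splits as /n/ + /t/ (/t/ is the longest suffix that is a licit onset).
/u…u/ gap (V3→V4): /d/ → onset of the next syllable (single consonants are always licit onsets).
So the parse is zod.tun.tu.dun.
The second /t/ is in the onset of syllable 3 (/tu/).

3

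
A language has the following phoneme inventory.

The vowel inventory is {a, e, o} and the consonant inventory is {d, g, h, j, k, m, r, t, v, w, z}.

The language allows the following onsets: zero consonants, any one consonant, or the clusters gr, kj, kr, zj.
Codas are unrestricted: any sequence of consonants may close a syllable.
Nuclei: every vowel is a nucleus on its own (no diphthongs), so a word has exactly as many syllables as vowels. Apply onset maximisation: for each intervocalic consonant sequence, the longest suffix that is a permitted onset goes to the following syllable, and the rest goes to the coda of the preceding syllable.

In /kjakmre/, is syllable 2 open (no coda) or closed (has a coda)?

Vowels present: a, e; each is a nucleus, giving 2 syllables.
V1 /a/ – V2 /e/: /kmr/; trying suffixes from longest down, /r/ is the first permitted one, so coda /km/ | onset /r/.
Result: kjakm.re.
Syllable 2 is /re/; it ends in its nucleus with no coda, so it is open.

open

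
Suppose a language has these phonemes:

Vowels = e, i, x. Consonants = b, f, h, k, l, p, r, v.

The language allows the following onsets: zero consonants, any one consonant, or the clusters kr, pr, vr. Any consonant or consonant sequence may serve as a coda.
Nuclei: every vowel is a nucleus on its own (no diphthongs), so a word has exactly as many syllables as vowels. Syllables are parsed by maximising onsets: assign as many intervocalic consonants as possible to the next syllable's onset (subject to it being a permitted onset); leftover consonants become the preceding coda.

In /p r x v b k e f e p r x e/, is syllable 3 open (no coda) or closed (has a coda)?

Vowels present: x, e, e, x, e; each is a nucleus, giving 5 syllables.
/x…e/ gap (V1→V2): cluster /vbk/ — the longest permitted-onset suffix is /k/; onset = /k/, preceding coda = /vb/.
/e…e/ gap (V2→V3): /f/ → onset of the next syllable (single consonants are always licit onsets).
/e…x/ gap (V3→V4): /pr/ is a licit onset in full, so it all attaches to the next syllable.
/x…e/ gap (V4→V5): nothing intervenes; syllable break is V.V.
Putting it together: prxvb.ke.fe.prx.e.
Syllable 3 is /fe/; it ends in its nucleus with no coda, so it is open.

open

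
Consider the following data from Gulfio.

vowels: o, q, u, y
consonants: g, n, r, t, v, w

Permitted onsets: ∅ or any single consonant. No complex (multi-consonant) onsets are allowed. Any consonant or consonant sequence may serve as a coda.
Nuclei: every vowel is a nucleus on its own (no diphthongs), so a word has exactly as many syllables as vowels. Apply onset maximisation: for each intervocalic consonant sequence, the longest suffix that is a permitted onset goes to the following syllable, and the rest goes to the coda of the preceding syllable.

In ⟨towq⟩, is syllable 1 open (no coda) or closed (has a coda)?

Nuclei (vowels): o, q → 2 syllables.
Between /o/ (V1) and /q/ (V2): /w/ → onset of the next syllable (single consonants are always licit onsets).
Syllabification: to.wq.
Syllable 1 is /to/; it ends in its nucleus with no coda, so it is open.

open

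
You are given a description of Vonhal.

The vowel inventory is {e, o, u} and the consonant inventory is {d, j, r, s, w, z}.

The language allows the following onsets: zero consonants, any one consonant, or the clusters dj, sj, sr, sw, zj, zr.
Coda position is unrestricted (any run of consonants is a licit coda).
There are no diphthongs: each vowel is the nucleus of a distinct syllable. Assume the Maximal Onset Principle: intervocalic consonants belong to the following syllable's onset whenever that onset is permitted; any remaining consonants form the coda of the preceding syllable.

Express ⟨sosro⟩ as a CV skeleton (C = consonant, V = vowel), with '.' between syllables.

CV.CCV

Nuclei (vowels): o, o → 2 syllables.
Between /o/ (V1) and /o/ (V2): cluster /sr/ — /sr/ is itself a permitted onset, so the whole cluster goes right; preceding coda = ∅.
Syllabification: so.sro.
Mapping each syllable to C/V: /so/ → CV, /sro/ → CCV.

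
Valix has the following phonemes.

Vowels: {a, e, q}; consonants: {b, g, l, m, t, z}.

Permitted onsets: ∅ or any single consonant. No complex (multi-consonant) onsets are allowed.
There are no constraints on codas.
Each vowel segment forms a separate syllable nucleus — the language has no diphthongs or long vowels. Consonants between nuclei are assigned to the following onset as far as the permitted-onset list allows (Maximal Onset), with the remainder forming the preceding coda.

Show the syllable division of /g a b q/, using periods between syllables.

The vowels are a, q — 2 nuclei, so 2 syllables.
/a…q/ gap (V1→V2): /b/ is a single consonant, so it becomes the next onset.

ga.bq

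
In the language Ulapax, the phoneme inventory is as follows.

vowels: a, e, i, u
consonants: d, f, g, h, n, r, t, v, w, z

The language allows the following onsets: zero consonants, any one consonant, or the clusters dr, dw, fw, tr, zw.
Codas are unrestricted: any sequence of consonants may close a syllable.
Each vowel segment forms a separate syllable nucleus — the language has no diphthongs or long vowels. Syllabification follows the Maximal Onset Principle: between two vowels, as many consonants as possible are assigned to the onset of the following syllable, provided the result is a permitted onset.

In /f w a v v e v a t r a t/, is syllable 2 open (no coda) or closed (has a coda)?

Nuclei (vowels): a, e, a, a → 4 syllables.
V1 /a/ – V2 /e/: /vv/; trying suffixes from longest down, /v/ is the first permitted one, so coda /v/ | onset /v/.
V2 /e/ – V3 /a/: just /v/ — single C goes to the following onset.
V3 /a/ – V4 /a/: cluster /tr/ — /tr/ is itself a permitted onset, so the whole cluster goes right; preceding coda = ∅.
So the parse is fwav.ve.va.trat.
Syllable 2 is /ve/; it ends in its nucleus with no coda, so it is open.

open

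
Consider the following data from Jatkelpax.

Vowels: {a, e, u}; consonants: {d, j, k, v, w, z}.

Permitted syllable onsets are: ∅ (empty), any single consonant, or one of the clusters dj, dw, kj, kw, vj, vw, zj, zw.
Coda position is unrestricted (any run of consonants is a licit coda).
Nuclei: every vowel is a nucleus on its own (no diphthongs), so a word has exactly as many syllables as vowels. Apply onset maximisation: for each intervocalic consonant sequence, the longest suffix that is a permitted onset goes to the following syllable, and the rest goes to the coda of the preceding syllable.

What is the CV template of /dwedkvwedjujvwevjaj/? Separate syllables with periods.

The vowels are e, e, u, e, a — 5 nuclei, so 5 syllables.
Between /e/ (V1) and /e/ (V2): /dkvw/ — longest licit onset from the right is /vw/, leaving /dk/ as coda.
Between /e/ (V2) and /u/ (V3): /dj/ is a licit onset in full, so it all attaches to the next syllable.
Between /u/ (V3) and /e/ (V4): /jvw/ — longest licit onset from the right is /vw/, leaving /j/ as coda.
Between /e/ (V4) and /a/ (V5): cluster /vj/ — /vj/ is itself a permitted onset, so the whole cluster goes right; preceding coda = ∅.
Putting it together: dwedk.vwe.djuj.vwe.vjaj.
Mapping each syllable to C/V: /dwedk/ → CCVCC, /vwe/ → CCV, /djuj/ → CCVC, /vwe/ → CCV, /vjaj/ → CCVC.

CCVCC.CCV.CCVC.CCV.CCVC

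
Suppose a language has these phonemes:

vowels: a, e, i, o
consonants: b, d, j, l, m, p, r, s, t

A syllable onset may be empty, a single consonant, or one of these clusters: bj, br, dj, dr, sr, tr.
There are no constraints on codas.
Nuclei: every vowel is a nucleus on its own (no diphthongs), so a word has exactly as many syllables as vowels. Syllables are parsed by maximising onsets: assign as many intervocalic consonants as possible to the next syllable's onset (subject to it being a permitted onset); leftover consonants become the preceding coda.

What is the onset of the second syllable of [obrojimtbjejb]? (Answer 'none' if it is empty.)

br

Nuclei (vowels): o, o, i, e → 4 syllables.
V1 /o/ – V2 /o/: cluster /br/ — /br/ is itself a permitted onset, so the whole cluster goes right; preceding coda = ∅.
V2 /o/ – V3 /i/: just /j/ — single C goes to the following onset.
V3 /i/ – V4 /e/: /mtbj/ splits as /mt/ + /bj/ (/bj/ is the longest suffix that is a licit onset).
So the parse is o.bro.jimt.bjejb.
Syllable 2 is /bro/: onset /br/, nucleus /o/, coda ∅.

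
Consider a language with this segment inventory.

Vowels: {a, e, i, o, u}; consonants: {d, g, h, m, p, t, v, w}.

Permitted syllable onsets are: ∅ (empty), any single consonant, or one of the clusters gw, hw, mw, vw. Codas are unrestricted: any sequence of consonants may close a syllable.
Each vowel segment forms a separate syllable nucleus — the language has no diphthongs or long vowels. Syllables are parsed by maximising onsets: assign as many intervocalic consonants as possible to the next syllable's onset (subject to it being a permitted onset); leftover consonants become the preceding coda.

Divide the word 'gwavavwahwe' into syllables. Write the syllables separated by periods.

gwa.va.vwa.hwe

The vowels are a, a, a, e — 4 nuclei, so 4 syllables.
σ1/σ2 boundary: /v/ → onset of the next syllable (single consonants are always licit onsets).
σ2/σ3 boundary: cluster /vw/ — /vw/ is itself a permitted onset, so the whole cluster goes right; preceding coda = ∅.
σ3/σ4 boundary: /hw/ — entire cluster is a permitted onset → onset /hw/, coda ∅.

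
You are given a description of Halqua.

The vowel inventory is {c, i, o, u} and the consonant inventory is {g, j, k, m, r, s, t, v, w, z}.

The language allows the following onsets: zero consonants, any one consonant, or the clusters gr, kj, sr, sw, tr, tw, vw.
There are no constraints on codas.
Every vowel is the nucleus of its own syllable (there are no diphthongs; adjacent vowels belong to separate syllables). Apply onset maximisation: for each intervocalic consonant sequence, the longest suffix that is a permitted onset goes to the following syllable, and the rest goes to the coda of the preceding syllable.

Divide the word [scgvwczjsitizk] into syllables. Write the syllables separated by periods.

Nuclei (vowels): c, c, i, i → 4 syllables.
V1 /c/ – V2 /c/: /gvw/ — longest licit onset from the right is /vw/, leaving /g/ as coda.
V2 /c/ – V3 /i/: /zjs/ splits as /zj/ + /s/ (/s/ is the longest suffix that is a licit onset).
V3 /i/ – V4 /i/: /t/ → onset of the next syllable (single consonants are always licit onsets).

scg.vwczj.si.tizk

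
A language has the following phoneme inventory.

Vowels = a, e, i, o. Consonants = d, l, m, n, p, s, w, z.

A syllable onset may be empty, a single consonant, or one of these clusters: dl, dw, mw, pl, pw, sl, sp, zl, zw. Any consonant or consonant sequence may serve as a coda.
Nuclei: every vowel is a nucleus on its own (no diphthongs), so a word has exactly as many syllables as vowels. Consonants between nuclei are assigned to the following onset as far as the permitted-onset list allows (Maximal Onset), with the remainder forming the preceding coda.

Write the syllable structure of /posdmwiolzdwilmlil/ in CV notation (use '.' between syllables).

CVCC.CCV.VCC.CCVCC.CVC

Nuclei (vowels): o, i, o, i, i → 5 syllables.
/o…i/ gap (V1→V2): /sdmw/; trying suffixes from longest down, /mw/ is the first permitted one, so coda /sd/ | onset /mw/.
/i…o/ gap (V2→V3): hiatus — the boundary sits between the two vowels.
/o…i/ gap (V3→V4): /lzdw/ splits as /lz/ + /dw/ (/dw/ is the longest suffix that is a licit onset).
/i…i/ gap (V4→V5): /lml/; trying suffixes from longest down, /l/ is the first permitted one, so coda /lm/ | onset /l/.
So the parse is posd.mwi.olz.dwilm.lil.
Mapping each syllable to C/V: /posd/ → CVCC, /mwi/ → CCV, /olz/ → VCC, /dwilm/ → CCVCC, /lil/ → CVC.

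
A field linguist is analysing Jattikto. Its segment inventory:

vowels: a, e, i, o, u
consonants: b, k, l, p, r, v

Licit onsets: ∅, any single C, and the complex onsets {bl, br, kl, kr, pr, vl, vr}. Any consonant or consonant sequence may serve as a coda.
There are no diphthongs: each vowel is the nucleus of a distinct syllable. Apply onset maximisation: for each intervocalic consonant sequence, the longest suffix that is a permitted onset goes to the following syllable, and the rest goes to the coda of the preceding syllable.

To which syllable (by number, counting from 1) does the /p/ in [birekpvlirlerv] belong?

2

The vowels are i, e, i, e — 4 nuclei, so 4 syllables.
σ1/σ2 boundary: just /r/ — single C goes to the following onset.
σ2/σ3 boundary: /kpvl/ splits as /kp/ + /vl/ (/vl/ is the longest suffix that is a licit onset).
σ3/σ4 boundary: cluster /rl/ — the longest permitted-onset suffix is /l/; onset = /l/, preceding coda = /r/.
Result: bi.rekp.vlir.lerv.
The /p/ is in the coda of syllable 2 (/rekp/).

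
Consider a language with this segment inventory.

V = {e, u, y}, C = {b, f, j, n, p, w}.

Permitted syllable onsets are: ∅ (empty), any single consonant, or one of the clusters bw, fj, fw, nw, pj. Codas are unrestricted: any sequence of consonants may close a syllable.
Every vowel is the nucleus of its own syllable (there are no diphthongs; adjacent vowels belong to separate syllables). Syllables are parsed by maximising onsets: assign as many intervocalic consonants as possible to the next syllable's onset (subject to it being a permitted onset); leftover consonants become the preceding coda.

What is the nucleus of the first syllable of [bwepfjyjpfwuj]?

The vowels are e, y, u — 3 nuclei, so 3 syllables.
The first nucleus (vowel 1 from the left) is /e/.

e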